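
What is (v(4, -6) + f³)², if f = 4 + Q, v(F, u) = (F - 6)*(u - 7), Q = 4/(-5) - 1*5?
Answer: 6355441/15625 ≈ 406.75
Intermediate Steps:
Q = -29/5 (Q = 4*(-⅕) - 5 = -⅘ - 5 = -29/5 ≈ -5.8000)
v(F, u) = (-7 + u)*(-6 + F) (v(F, u) = (-6 + F)*(-7 + u) = (-7 + u)*(-6 + F))
f = -9/5 (f = 4 - 29/5 = -9/5 ≈ -1.8000)
(v(4, -6) + f³)² = ((42 - 7*4 - 6*(-6) + 4*(-6)) + (-9/5)³)² = ((42 - 28 + 36 - 24) - 729/125)² = (26 - 729/125)² = (2521/125)² = 6355441/15625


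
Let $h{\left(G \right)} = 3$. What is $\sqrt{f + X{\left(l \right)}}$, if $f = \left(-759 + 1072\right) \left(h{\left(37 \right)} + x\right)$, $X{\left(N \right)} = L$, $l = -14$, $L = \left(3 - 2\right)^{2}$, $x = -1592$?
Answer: $2 i \sqrt{124339} \approx 705.23 i$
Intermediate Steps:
$L = 1$ ($L = 1^{2} = 1$)
$X{\left(N \right)} = 1$
$f = -497357$ ($f = \left(-759 + 1072\right) \left(3 - 1592\right) = 313 \left(-1589\right) = -497357$)
$\sqrt{f + X{\left(l \right)}} = \sqrt{-497357 + 1} = \sqrt{-497356} = 2 i \sqrt{124339}$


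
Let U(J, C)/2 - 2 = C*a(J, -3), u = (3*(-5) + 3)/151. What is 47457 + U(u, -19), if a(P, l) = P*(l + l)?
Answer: 7163875/151 ≈ 47443.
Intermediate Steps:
a(P, l) = 2*P*l (a(P, l) = P*(2*l) = 2*P*l)
u = -12/151 (u = (-15 + 3)*(1/151) = -12*1/151 = -12/151 ≈ -0.079470)
U(J, C) = 4 - 12*C*J (U(J, C) = 4 + 2*(C*(2*J*(-3))) = 4 + 2*(C*(-6*J)) = 4 + 2*(-6*C*J) = 4 - 12*C*J)
47457 + U(u, -19) = 47457 + (4 - 12*(-19)*(-12/151)) = 47457 + (4 - 2736/151) = 47457 - 2132/151 = 7163875/151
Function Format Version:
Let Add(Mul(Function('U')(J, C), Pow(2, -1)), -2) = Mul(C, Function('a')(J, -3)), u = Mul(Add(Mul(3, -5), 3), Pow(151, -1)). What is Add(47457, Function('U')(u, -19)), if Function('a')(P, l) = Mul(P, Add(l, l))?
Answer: Rational(7163875, 151) ≈ 47443.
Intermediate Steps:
Function('a')(P, l) = Mul(2, P, l) (Function('a')(P, l) = Mul(P, Mul(2, l)) = Mul(2, P, l))
u = Rational(-12, 151) (u = Mul(Add(-15, 3), Rational(1, 151)) = Mul(-12, Rational(1, 151)) = Rational(-12, 151) ≈ -0.079470)
Function('U')(J, C) = Add(4, Mul(-12, C, J)) (Function('U')(J, C) = Add(4, Mul(2, Mul(C, Mul(2, J, -3)))) = Add(4, Mul(2, Mul(C, Mul(-6, J)))) = Add(4, Mul(2, Mul(-6, C, J))) = Add(4, Mul(-12, C, J)))
Add(47457, Function('U')(u, -19)) = Add(47457, Add(4, Mul(-12, -19, Rational(-12, 151)))) = Add(47457, Add(4, Rational(-2736, 151))) = Add(47457, Rational(-2132, 151)) = Rational(7163875, 151)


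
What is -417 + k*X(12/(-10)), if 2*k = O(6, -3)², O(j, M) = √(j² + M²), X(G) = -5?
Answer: -1059/2 ≈ -529.50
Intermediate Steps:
O(j, M) = √(M² + j²)
k = 45/2 (k = (√((-3)² + 6²))²/2 = (√(9 + 36))²/2 = (√45)²/2 = (3*√5)²/2 = (½)*45 = 45/2 ≈ 22.500)
-417 + k*X(12/(-10)) = -417 + (45/2)*(-5) = -417 - 225/2 = -1059/2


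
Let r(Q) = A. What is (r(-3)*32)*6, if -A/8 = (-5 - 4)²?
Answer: -124416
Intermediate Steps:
A = -648 (A = -8*(-5 - 4)² = -8*(-9)² = -8*81 = -648)
r(Q) = -648
(r(-3)*32)*6 = -648*32*6 = -20736*6 = -124416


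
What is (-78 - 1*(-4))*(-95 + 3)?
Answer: 6808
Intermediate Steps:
(-78 - 1*(-4))*(-95 + 3) = (-78 + 4)*(-92) = -74*(-92) = 6808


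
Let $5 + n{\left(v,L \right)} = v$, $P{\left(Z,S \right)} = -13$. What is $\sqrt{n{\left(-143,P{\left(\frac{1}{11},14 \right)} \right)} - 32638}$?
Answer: $13 i \sqrt{194} \approx 181.07 i$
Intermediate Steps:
$n{\left(v,L \right)} = -5 + v$
$\sqrt{n{\left(-143,P{\left(\frac{1}{11},14 \right)} \right)} - 32638} = \sqrt{\left(-5 - 143\right) - 32638} = \sqrt{-148 - 32638} = \sqrt{-32786} = 13 i \sqrt{194}$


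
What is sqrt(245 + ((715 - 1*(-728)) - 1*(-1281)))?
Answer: sqrt(2969) ≈ 54.489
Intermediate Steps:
sqrt(245 + ((715 - 1*(-728)) - 1*(-1281))) = sqrt(245 + ((715 + 728) + 1281)) = sqrt(245 + (1443 + 1281)) = sqrt(245 + 2724) = sqrt(2969)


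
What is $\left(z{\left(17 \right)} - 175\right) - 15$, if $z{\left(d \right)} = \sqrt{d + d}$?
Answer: $-190 + \sqrt{34} \approx -184.17$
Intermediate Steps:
$z{\left(d \right)} = \sqrt{2} \sqrt{d}$ ($z{\left(d \right)} = \sqrt{2 d} = \sqrt{2} \sqrt{d}$)
$\left(z{\left(17 \right)} - 175\right) - 15 = \left(\sqrt{2} \sqrt{17} - 175\right) - 15 = \left(\sqrt{34} - 175\right) - 15 = \left(-175 + \sqrt{34}\right) - 15 = -190 + \sqrt{34}$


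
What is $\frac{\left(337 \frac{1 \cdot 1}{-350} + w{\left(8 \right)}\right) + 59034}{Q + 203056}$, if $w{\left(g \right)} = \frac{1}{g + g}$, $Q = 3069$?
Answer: $\frac{165292679}{577150000} \approx 0.28639$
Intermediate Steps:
$w{\left(g \right)} = \frac{1}{2 g}$
$\frac{\left(337 \frac{1 \cdot 1}{-350} + w{\left(8 \right)}\right) + 59034}{Q + 203056} = \frac{\left(337 \frac{1 \cdot 1}{-350} + \frac{1}{2 \cdot 8}\right) + 59034}{3069 + 203056} = \frac{\left(337 \cdot 1 \left(- \frac{1}{350}\right) + \frac{1}{2} \cdot \frac{1}{8}\right) + 59034}{206125} = \left(\left(337 \left(- \frac{1}{350}\right) + \frac{1}{16}\right) + 59034\right) \frac{1}{206125} = \left(\left(- \frac{337}{350} + \frac{1}{16}\right) + 59034\right) \frac{1}{206125} = \left(- \frac{2521}{2800} + 59034\right) \frac{1}{206125} = \frac{165292679}{2800} \cdot \frac{1}{206125} = \frac{165292679}{577150000}$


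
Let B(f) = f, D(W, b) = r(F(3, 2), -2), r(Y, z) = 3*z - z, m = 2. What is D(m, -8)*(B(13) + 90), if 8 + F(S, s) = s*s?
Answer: -412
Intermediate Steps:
F(S, s) = -8 + s² (F(S, s) = -8 + s*s = -8 + s²)
r(Y, z) = 2*z
D(W, b) = -4 (D(W, b) = 2*(-2) = -4)
D(m, -8)*(B(13) + 90) = -4*(13 + 90) = -4*103 = -412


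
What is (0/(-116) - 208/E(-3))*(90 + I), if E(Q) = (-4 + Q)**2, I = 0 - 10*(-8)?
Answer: -35360/49 ≈ -721.63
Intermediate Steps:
I = 80 (I = 0 + 80 = 80)
(0/(-116) - 208/E(-3))*(90 + I) = (0/(-116) - 208/(-4 - 3)**2)*(90 + 80) = (0*(-1/116) - 208/((-7)**2))*170 = (0 - 208/49)*170 = -208/49*170 = -35360/49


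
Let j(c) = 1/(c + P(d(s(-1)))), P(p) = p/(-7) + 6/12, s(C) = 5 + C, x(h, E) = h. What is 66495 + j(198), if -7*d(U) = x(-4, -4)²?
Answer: 1295655173/19485 ≈ 66495.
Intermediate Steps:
d(U) = -16/7 (d(U) = -⅐*(-4)² = -⅐*16 = -16/7)
P(p) = ½ - p/7 (P(p) = p*(-⅐) + 6*(1/12) = -p/7 + ½ = ½ - p/7)
j(c) = 1/(81/98 + c) (j(c) = 1/(c + (½ - ⅐*(-16/7))) = 1/(c + (½ + 16/49)) = 1/(c + 81/98) = 1/(81/98 + c))
66495 + j(198) = 66495 + 98/(81 + 98*198) = 66495 + 98/(81 + 19404) = 66495 + 98/19485 = 1295655173/19485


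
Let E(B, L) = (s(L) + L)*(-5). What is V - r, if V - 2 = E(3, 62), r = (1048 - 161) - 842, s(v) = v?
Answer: -663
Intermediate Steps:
E(B, L) = -10*L (E(B, L) = (L + L)*(-5) = (2*L)*(-5) = -10*L)
r = 45 (r = 887 - 842 = 45)
V = -618 (V = 2 - 10*62 = 2 - 620 = -618)
V - r = -618 - 1*45 = -618 - 45 = -663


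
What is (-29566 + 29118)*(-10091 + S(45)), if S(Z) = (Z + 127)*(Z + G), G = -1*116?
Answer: 9991744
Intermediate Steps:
G = -116
S(Z) = (-116 + Z)*(127 + Z) (S(Z) = (Z + 127)*(Z - 116) = (127 + Z)*(-116 + Z) = (-116 + Z)*(127 + Z))
(-29566 + 29118)*(-10091 + S(45)) = (-29566 + 29118)*(-10091 + (-14732 + 45² + 11*45)) = -448*(-10091 + (-14732 + 2025 + 495)) = -448*(-10091 - 12212) = -448*(-22303) = 9991744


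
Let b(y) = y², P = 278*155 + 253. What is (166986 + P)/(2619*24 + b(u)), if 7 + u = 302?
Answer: 210329/149881 ≈ 1.4033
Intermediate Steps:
P = 43343 (P = 43090 + 253 = 43343)
u = 295 (u = -7 + 302 = 295)
(166986 + P)/(2619*24 + b(u)) = (166986 + 43343)/(2619*24 + 295²) = 210329/(62856 + 87025) = 210329/149881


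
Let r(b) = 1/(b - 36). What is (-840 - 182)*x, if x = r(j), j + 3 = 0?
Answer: 1022/39 ≈ 26.205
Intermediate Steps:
j = -3 (j = -3 + 0 = -3)
r(b) = 1/(-36 + b)
x = -1/39 (x = 1/(-36 - 3) = 1/(-39) = -1/39 ≈ -0.025641)
(-840 - 182)*x = (-840 - 182)*(-1/39) = -1022*(-1/39) = 1022/39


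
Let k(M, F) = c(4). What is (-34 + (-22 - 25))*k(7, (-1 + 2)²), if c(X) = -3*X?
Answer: 972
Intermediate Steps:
k(M, F) = -12 (k(M, F) = -3*4 = -12)
(-34 + (-22 - 25))*k(7, (-1 + 2)²) = (-34 + (-22 - 25))*(-12) = (-34 - 47)*(-12) = -81*(-12) = 972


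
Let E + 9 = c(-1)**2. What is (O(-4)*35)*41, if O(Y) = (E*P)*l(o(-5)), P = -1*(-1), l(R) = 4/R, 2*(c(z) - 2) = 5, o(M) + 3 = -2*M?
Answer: 9225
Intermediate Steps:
o(M) = -3 - 2*M
c(z) = 9/2 (c(z) = 2 + (1/2)*5 = 2 + 5/2 = 9/2)
E = 45/4 (E = -9 + (9/2)**2 = -9 + 81/4 = 45/4 ≈ 11.250)
P = 1
O(Y) = 45/7 (O(Y) = ((45/4)*1)*(4/(-3 - 2*(-5))) = 45*(4/(-3 + 10))/4 = 45*(4/7)/4 = 45*(4*(1/7))/4 = (45/4)*(4/7) = 45/7)
(O(-4)*35)*41 = ((45/7)*35)*41 = 225*41 = 9225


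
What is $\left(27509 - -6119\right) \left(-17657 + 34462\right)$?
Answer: $565118540$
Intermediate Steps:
$\left(27509 - -6119\right) \left(-17657 + 34462\right) = \left(27509 + \left(-3210 + 9329\right)\right) 16805 = \left(27509 + 6119\right) 16805 = 33628 \cdot 16805 = 565118540$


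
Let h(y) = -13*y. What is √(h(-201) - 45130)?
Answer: I*√42517 ≈ 206.2*I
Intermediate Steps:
√(h(-201) - 45130) = √(-13*(-201) - 45130) = √(2613 - 45130) = √(-42517) = I*√42517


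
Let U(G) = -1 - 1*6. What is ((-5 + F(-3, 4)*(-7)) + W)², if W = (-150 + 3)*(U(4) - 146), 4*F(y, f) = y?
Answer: 8093701225/16 ≈ 5.0586e+8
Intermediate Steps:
F(y, f) = y/4
U(G) = -7 (U(G) = -1 - 6 = -7)
W = 22491 (W = (-150 + 3)*(-7 - 146) = -147*(-153) = 22491)
((-5 + F(-3, 4)*(-7)) + W)² = ((-5 + ((¼)*(-3))*(-7)) + 22491)² = ((-5 - ¾*(-7)) + 22491)² = ((-5 + 21/4) + 22491)² = (¼ + 22491)² = (89965/4)² = 8093701225/16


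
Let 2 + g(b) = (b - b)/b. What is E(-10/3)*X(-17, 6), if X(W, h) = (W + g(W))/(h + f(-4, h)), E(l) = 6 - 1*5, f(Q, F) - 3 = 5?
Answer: -19/14 ≈ -1.3571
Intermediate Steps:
f(Q, F) = 8 (f(Q, F) = 3 + 5 = 8)
g(b) = -2 (g(b) = -2 + (b - b)/b = -2 + 0/b = -2 + 0 = -2)
E(l) = 1 (E(l) = 6 - 5 = 1)
X(W, h) = (-2 + W)/(8 + h) (X(W, h) = (W - 2)/(h + 8) = (-2 + W)/(8 + h))
E(-10/3)*X(-17, 6) = 1*((-2 - 17)/(8 + 6)) = 1*(-19/14) = -19/14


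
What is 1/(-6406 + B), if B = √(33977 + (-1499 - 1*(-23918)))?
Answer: -3203/20490220 - √14099/20490220 ≈ -0.00016211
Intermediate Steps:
B = 2*√14099 (B = √(33977 + (-1499 + 23918)) = √(33977 + 22419) = √56396 = 2*√14099 ≈ 237.48)
1/(-6406 + B) = 1/(-6406 + 2*√14099)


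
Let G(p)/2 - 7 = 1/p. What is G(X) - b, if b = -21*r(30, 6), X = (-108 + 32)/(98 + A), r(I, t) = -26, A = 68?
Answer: -10191/19 ≈ -536.37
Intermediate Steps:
X = -38/83 (X = (-108 + 32)/(98 + 68) = -76/166 = -76*1/166 = -38/83 ≈ -0.45783)
G(p) = 14 + 2/p
b = 546 (b = -21*(-26) = 546)
G(X) - b = (14 + 2/(-38/83)) - 1*546 = (14 + 2*(-83/38)) - 546 = (14 - 83/19) - 546 = 183/19 - 546 = -10191/19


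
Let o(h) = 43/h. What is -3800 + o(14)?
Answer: -53157/14 ≈ -3796.9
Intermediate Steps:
-3800 + o(14) = -3800 + 43/14 = -53157/14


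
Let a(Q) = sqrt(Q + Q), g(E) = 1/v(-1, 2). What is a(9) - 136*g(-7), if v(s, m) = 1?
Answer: -136 + 3*sqrt(2) ≈ -131.76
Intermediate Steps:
g(E) = 1 (g(E) = 1/1 = 1)
a(Q) = sqrt(2)*sqrt(Q) (a(Q) = sqrt(2*Q) = sqrt(2)*sqrt(Q))
a(9) - 136*g(-7) = sqrt(2)*sqrt(9) - 136*1 = sqrt(2)*3 - 136 = 3*sqrt(2) - 136 = -136 + 3*sqrt(2)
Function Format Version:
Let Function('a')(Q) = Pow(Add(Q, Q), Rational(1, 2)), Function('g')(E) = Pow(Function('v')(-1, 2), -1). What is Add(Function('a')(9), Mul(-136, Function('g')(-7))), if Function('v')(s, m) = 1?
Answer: Add(-136, Mul(3, Pow(2, Rational(1, 2)))) ≈ -131.76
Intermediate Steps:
Function('g')(E) = 1 (Function('g')(E) = Pow(1, -1) = 1)
Function('a')(Q) = Mul(Pow(2, Rational(1, 2)), Pow(Q, Rational(1, 2))) (Function('a')(Q) = Pow(Mul(2, Q), Rational(1, 2)) = Mul(Pow(2, Rational(1, 2)), Pow(Q, Rational(1, 2))))
Add(Function('a')(9), Mul(-136, Function('g')(-7))) = Add(Mul(Pow(2, Rational(1, 2)), Pow(9, Rational(1, 2))), Mul(-136, 1)) = Add(Mul(Pow(2, Rational(1, 2)), 3), -136) = Add(Mul(3, Pow(2, Rational(1, 2))), -136) = Add(-136, Mul(3, Pow(2, Rational(1, 2))))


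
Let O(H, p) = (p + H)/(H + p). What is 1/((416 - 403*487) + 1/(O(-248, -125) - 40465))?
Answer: -40464/7924672081 ≈ -5.1061e-6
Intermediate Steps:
O(H, p) = 1 (O(H, p) = (H + p)/(H + p) = 1)
1/((416 - 403*487) + 1/(O(-248, -125) - 40465)) = 1/((416 - 403*487) + 1/(1 - 40465)) = 1/((416 - 196261) + 1/(-40464)) = 1/(-195845 - 1/40464) = 1/(-7924672081/40464) = -40464/7924672081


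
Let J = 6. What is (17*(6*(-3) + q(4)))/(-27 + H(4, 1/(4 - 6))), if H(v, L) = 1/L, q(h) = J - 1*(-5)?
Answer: 119/29 ≈ 4.1034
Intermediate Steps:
q(h) = 11 (q(h) = 6 - 1*(-5) = 6 + 5 = 11)
(17*(6*(-3) + q(4)))/(-27 + H(4, 1/(4 - 6))) = (17*(6*(-3) + 11))/(-27 + 1/(1/(4 - 6))) = (17*(-18 + 11))/(-27 + 1/(1/(-2))) = (17*(-7))/(-27 + 1/(-1/2)) = -119/(-27 - 2) = -119/(-29) = -119*(-1/29) = 119/29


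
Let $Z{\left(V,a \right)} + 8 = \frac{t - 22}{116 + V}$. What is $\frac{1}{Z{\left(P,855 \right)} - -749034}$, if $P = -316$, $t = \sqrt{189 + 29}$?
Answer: $\frac{14980522200}{11220802269234533} + \frac{100 \sqrt{218}}{11220802269234533} \approx 1.3351 \cdot 10^{-6}$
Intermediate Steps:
$t = \sqrt{218} \approx 14.765$
$Z{\left(V,a \right)} = -8 + \frac{-22 + \sqrt{218}}{116 + V}$ ($Z{\left(V,a \right)} = -8 + \frac{\sqrt{218} - 22}{116 + V} = -8 + \frac{-22 + \sqrt{218}}{116 + V}$)
$\frac{1}{Z{\left(P,855 \right)} - -749034} = \frac{1}{\frac{-950 + \sqrt{218} - -2528}{116 - 316} - -749034} = \frac{1}{\frac{-950 + \sqrt{218} + 2528}{-200} + 749034} = \frac{1}{- \frac{1578 + \sqrt{218}}{200} + 749034} = \frac{1}{\left(- \frac{789}{100} - \frac{\sqrt{218}}{200}\right) + 749034} = \frac{1}{\frac{74902611}{100} - \frac{\sqrt{218}}{200}}$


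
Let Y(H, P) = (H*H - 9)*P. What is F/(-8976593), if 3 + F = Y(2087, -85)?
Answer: 370222603/8976593 ≈ 41.243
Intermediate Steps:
Y(H, P) = P*(-9 + H²) (Y(H, P) = (H² - 9)*P = (-9 + H²)*P = P*(-9 + H²))
F = -370222603 (F = -3 - 85*(-9 + 2087²) = -3 - 85*(-9 + 4355569) = -3 - 85*4355560 = -3 - 370222600 = -370222603)
F/(-8976593) = -370222603/(-8976593) = -370222603*(-1/8976593) = 370222603/8976593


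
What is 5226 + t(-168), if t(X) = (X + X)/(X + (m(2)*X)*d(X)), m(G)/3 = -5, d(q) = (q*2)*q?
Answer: 4424953492/846719 ≈ 5226.0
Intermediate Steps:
d(q) = 2*q² (d(q) = (2*q)*q = 2*q²)
m(G) = -15 (m(G) = 3*(-5) = -15)
t(X) = 2*X/(X - 30*X³) (t(X) = (X + X)/(X + (-15*X)*(2*X²)) = (2*X)/(X - 30*X³) = 2*X/(X - 30*X³))
5226 + t(-168) = 5226 + 2/(1 - 30*(-168)²) = 5226 + 2/(1 - 30*28224) = 5226 + 2/(1 - 846720) = 5226 + 2/(-846719) = 5226 + 2*(-1/846719) = 5226 - 2/846719 = 4424953492/846719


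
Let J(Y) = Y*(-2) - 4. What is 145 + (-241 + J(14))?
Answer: -128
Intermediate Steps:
J(Y) = -4 - 2*Y (J(Y) = -2*Y - 4 = -4 - 2*Y)
145 + (-241 + J(14)) = 145 + (-241 + (-4 - 2*14)) = 145 + (-241 + (-4 - 28)) = 145 + (-241 - 32) = 145 - 273 = -128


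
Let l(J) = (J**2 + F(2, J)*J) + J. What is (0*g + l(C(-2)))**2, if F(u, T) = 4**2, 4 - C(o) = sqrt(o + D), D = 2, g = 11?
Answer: 7056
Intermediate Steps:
C(o) = 4 - sqrt(2 + o) (C(o) = 4 - sqrt(o + 2) = 4 - sqrt(2 + o))
F(u, T) = 16
l(J) = J**2 + 17*J (l(J) = (J**2 + 16*J) + J = J**2 + 17*J)
(0*g + l(C(-2)))**2 = (0*11 + (4 - sqrt(2 - 2))*(17 + (4 - sqrt(2 - 2))))**2 = (0 + (4 - sqrt(0))*(17 + (4 - sqrt(0))))**2 = (0 + (4 - 1*0)*(17 + (4 - 1*0)))**2 = (0 + (4 + 0)*(17 + (4 + 0)))**2 = (0 + 4*(17 + 4))**2 = (0 + 4*21)**2 = (0 + 84)**2 = 84**2 = 7056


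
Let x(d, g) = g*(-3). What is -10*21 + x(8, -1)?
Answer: -207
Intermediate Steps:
x(d, g) = -3*g
-10*21 + x(8, -1) = -10*21 - 3*(-1) = -210 + 3 = -207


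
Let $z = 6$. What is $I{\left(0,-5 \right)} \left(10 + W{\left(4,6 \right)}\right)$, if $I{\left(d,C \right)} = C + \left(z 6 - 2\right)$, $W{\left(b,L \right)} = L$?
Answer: $464$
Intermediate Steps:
$I{\left(d,C \right)} = 34 + C$ ($I{\left(d,C \right)} = C + \left(6 \cdot 6 - 2\right) = C + \left(36 - 2\right) = C + 34 = 34 + C$)
$I{\left(0,-5 \right)} \left(10 + W{\left(4,6 \right)}\right) = \left(34 - 5\right) \left(10 + 6\right) = 29 \cdot 16 = 464$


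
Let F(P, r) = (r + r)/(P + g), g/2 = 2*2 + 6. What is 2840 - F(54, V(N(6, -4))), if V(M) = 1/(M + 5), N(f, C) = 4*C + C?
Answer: 1576201/555 ≈ 2840.0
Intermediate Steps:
g = 20 (g = 2*(2*2 + 6) = 2*(4 + 6) = 2*10 = 20)
N(f, C) = 5*C
V(M) = 1/(5 + M)
F(P, r) = 2*r/(20 + P) (F(P, r) = (r + r)/(P + 20) = (2*r)/(20 + P) = 2*r/(20 + P))
2840 - F(54, V(N(6, -4))) = 2840 - 2/((5 + 5*(-4))*(20 + 54)) = 2840 - 2/((5 - 20)*74) = 2840 - 2/((-15)*74) = 2840 - 2*(-1)/(15*74) = 2840 - 1*(-1/555) = 2840 + 1/555 = 1576201/555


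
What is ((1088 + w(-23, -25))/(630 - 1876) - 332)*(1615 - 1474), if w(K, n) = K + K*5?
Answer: -29230851/623 ≈ -46920.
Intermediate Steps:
w(K, n) = 6*K (w(K, n) = K + 5*K = 6*K)
((1088 + w(-23, -25))/(630 - 1876) - 332)*(1615 - 1474) = ((1088 + 6*(-23))/(630 - 1876) - 332)*(1615 - 1474) = ((1088 - 138)/(-1246) - 332)*141 = (950*(-1/1246) - 332)*141 = (-475/623 - 332)*141 = -207311/623*141 = -29230851/623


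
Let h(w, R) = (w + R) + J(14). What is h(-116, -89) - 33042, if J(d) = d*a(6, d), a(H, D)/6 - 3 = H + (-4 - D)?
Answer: -34003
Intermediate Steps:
a(H, D) = -6 - 6*D + 6*H (a(H, D) = 18 + 6*(H + (-4 - D)) = 18 + 6*(-4 + H - D) = 18 + (-24 - 6*D + 6*H) = -6 - 6*D + 6*H)
J(d) = d*(30 - 6*d) (J(d) = d*(-6 - 6*d + 6*6) = d*(-6 - 6*d + 36) = d*(30 - 6*d))
h(w, R) = -756 + R + w (h(w, R) = (w + R) + 6*14*(5 - 1*14) = (R + w) + 6*14*(5 - 14) = (R + w) + 6*14*(-9) = (R + w) - 756 = -756 + R + w)
h(-116, -89) - 33042 = (-756 - 89 - 116) - 33042 = -961 - 33042 = -34003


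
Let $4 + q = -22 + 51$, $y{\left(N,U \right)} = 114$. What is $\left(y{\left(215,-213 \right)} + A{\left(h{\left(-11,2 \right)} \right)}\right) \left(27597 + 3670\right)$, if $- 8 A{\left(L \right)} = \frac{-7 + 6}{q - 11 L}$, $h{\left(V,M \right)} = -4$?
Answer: $\frac{1967601043}{552} \approx 3.5645 \cdot 10^{6}$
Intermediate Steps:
$q = 25$ ($q = -4 + \left(-22 + 51\right) = -4 + 29 = 25$)
$A{\left(L \right)} = \frac{1}{8 \left(25 - 11 L\right)}$ ($A{\left(L \right)} = - \frac{\left(-7 + 6\right) \frac{1}{25 - 11 L}}{8} = - \frac{\left(-1\right) \frac{1}{25 - 11 L}}{8} = \frac{1}{8 \left(25 - 11 L\right)}$)
$\left(y{\left(215,-213 \right)} + A{\left(h{\left(-11,2 \right)} \right)}\right) \left(27597 + 3670\right) = \left(114 - \frac{1}{-200 + 88 \left(-4\right)}\right) \left(27597 + 3670\right) = \left(114 - \frac{1}{-200 - 352}\right) 31267 = \left(114 - \frac{1}{-552}\right) 31267 = \left(114 - - \frac{1}{552}\right) 31267 = \left(114 + \frac{1}{552}\right) 31267 = \frac{62929}{552} \cdot 31267 = \frac{1967601043}{552}$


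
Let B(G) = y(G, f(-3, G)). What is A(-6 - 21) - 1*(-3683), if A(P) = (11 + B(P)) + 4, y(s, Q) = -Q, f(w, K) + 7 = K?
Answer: 3732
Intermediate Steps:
f(w, K) = -7 + K
B(G) = 7 - G (B(G) = -(-7 + G) = 7 - G)
A(P) = 22 - P (A(P) = (11 + (7 - P)) + 4 = (18 - P) + 4 = 22 - P)
A(-6 - 21) - 1*(-3683) = (22 - (-6 - 21)) - 1*(-3683) = (22 - 1*(-27)) + 3683 = (22 + 27) + 3683 = 49 + 3683 = 3732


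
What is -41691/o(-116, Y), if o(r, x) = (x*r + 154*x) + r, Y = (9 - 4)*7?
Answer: -41691/1214 ≈ -34.342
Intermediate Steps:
Y = 35 (Y = 5*7 = 35)
o(r, x) = r + 154*x + r*x (o(r, x) = (r*x + 154*x) + r = (154*x + r*x) + r = r + 154*x + r*x)
-41691/o(-116, Y) = -41691/(-116 + 154*35 - 116*35) = -41691/(-116 + 5390 - 4060) = -41691/1214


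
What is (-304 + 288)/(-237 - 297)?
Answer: 8/267 ≈ 0.029963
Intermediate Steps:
(-304 + 288)/(-237 - 297) = -16/(-534) = -16*(-1/534) = 8/267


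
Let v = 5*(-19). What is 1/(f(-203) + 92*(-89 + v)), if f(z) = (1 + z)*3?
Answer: -1/17534 ≈ -5.7032e-5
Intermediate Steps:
v = -95
f(z) = 3 + 3*z
1/(f(-203) + 92*(-89 + v)) = 1/((3 + 3*(-203)) + 92*(-89 - 95)) = 1/((3 - 609) + 92*(-184)) = 1/(-606 - 16928) = 1/(-17534) = -1/17534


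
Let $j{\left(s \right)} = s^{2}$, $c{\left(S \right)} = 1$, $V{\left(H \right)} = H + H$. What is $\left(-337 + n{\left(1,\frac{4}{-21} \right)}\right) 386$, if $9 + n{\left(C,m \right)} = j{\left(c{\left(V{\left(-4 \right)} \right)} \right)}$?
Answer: $-133170$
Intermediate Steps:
$V{\left(H \right)} = 2 H$
$n{\left(C,m \right)} = -8$ ($n{\left(C,m \right)} = -9 + 1^{2} = -9 + 1 = -8$)
$\left(-337 + n{\left(1,\frac{4}{-21} \right)}\right) 386 = \left(-337 - 8\right) 386 = \left(-345\right) 386 = -133170$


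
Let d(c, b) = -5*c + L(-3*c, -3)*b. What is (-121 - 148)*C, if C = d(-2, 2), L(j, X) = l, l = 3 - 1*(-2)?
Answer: -5380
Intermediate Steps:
l = 5 (l = 3 + 2 = 5)
L(j, X) = 5
d(c, b) = -5*c + 5*b
C = 20 (C = -5*(-2) + 5*2 = 10 + 10 = 20)
(-121 - 148)*C = (-121 - 148)*20 = -269*20 = -5380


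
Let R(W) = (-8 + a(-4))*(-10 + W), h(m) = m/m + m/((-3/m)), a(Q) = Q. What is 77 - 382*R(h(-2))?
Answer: -47291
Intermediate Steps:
h(m) = 1 - m²/3 (h(m) = 1 + m*(-m/3) = 1 - m²/3)
R(W) = 120 - 12*W (R(W) = (-8 - 4)*(-10 + W) = -12*(-10 + W) = 120 - 12*W)
77 - 382*R(h(-2)) = 77 - 382*(120 - 12*(1 - ⅓*(-2)²)) = 77 - 382*(120 - 12*(1 - ⅓*4)) = 77 - 382*(120 - 12*(1 - 4/3)) = 77 - 382*(120 - 12*(-⅓)) = 77 - 382*(120 + 4) = 77 - 382*124 = 77 - 47368 = -47291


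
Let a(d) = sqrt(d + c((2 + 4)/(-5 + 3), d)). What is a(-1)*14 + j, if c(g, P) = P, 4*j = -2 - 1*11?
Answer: -13/4 + 14*I*sqrt(2) ≈ -3.25 + 19.799*I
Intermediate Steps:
j = -13/4 (j = (-2 - 1*11)/4 = (-2 - 11)/4 = (1/4)*(-13) = -13/4 ≈ -3.2500)
a(d) = sqrt(2)*sqrt(d) (a(d) = sqrt(d + d) = sqrt(2*d) = sqrt(2)*sqrt(d))
a(-1)*14 + j = (sqrt(2)*sqrt(-1))*14 - 13/4 = (sqrt(2)*I)*14 - 13/4 = (I*sqrt(2))*14 - 13/4 = 14*I*sqrt(2) - 13/4 = -13/4 + 14*I*sqrt(2)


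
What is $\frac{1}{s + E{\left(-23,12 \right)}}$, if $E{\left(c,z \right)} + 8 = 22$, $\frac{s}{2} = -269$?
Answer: $- \frac{1}{524} \approx -0.0019084$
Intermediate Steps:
$s = -538$ ($s = 2 \left(-269\right) = -538$)
$E{\left(c,z \right)} = 14$ ($E{\left(c,z \right)} = -8 + 22 = 14$)
$\frac{1}{s + E{\left(-23,12 \right)}} = \frac{1}{-538 + 14} = \frac{1}{-524} = - \frac{1}{524}$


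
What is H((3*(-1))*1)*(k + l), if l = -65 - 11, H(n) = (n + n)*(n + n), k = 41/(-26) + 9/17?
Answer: -612990/221 ≈ -2773.7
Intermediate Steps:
k = -463/442 (k = 41*(-1/26) + 9*(1/17) = -41/26 + 9/17 = -463/442 ≈ -1.0475)
H(n) = 4*n² (H(n) = (2*n)*(2*n) = 4*n²)
l = -76
H((3*(-1))*1)*(k + l) = (4*((3*(-1))*1)²)*(-463/442 - 76) = (4*(-3*1)²)*(-34055/442) = (4*(-3)²)*(-34055/442) = (4*9)*(-34055/442) = 36*(-34055/442) = -612990/221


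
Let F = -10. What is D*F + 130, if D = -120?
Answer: 1330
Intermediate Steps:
D*F + 130 = -120*(-10) + 130 = 1200 + 130 = 1330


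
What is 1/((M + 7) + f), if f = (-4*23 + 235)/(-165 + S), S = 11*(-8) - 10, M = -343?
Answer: -263/88511 ≈ -0.0029714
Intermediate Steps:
S = -98 (S = -88 - 10 = -98)
f = -143/263 (f = (-4*23 + 235)/(-165 - 98) = (-92 + 235)/(-263) = 143*(-1/263) = -143/263 ≈ -0.54373)
1/((M + 7) + f) = 1/((-343 + 7) - 143/263) = 1/(-336 - 143/263) = 1/(-88511/263) = -263/88511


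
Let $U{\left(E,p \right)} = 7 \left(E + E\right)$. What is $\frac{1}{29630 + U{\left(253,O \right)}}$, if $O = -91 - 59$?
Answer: $\frac{1}{33172} \approx 3.0146 \cdot 10^{-5}$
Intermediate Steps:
$O = -150$
$U{\left(E,p \right)} = 14 E$ ($U{\left(E,p \right)} = 7 \cdot 2 E = 14 E$)
$\frac{1}{29630 + U{\left(253,O \right)}} = \frac{1}{29630 + 14 \cdot 253} = \frac{1}{29630 + 3542} = \frac{1}{33172}$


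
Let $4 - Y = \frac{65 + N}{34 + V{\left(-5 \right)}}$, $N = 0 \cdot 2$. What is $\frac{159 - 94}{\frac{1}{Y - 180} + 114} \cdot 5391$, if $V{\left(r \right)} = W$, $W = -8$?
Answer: $\frac{125098155}{40696} \approx 3074.0$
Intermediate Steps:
$N = 0$
$V{\left(r \right)} = -8$
$Y = \frac{3}{2}$ ($Y = 4 - \frac{65 + 0}{34 - 8} = 4 - \frac{65}{26} = 4 - 65 \cdot \frac{1}{26} = 4 - \frac{5}{2} = \frac{3}{2} \approx 1.5$)
$\frac{159 - 94}{\frac{1}{Y - 180} + 114} \cdot 5391 = \frac{159 - 94}{\frac{1}{\frac{3}{2} - 180} + 114} \cdot 5391 = \frac{65}{\frac{1}{- \frac{357}{2}} + 114} \cdot 5391 = \frac{65}{- \frac{2}{357} + 114} \cdot 5391 = \frac{65}{\frac{40696}{357}} \cdot 5391 = 65 \cdot \frac{357}{40696} \cdot 5391 = \frac{23205}{40696} \cdot 5391 = \frac{125098155}{40696}$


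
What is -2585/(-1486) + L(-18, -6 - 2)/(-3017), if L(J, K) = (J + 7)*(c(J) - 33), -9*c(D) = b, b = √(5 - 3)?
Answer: 7259527/4483262 - 11*√2/27153 ≈ 1.6187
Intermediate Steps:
b = √2 ≈ 1.4142
c(D) = -√2/9
L(J, K) = (-33 - √2/9)*(7 + J) (L(J, K) = (J + 7)*(-√2/9 - 33) = (7 + J)*(-33 - √2/9) = (-33 - √2/9)*(7 + J))
-2585/(-1486) + L(-18, -6 - 2)/(-3017) = -2585/(-1486) + (-231 - 33*(-18) - 7*√2/9 - ⅑*(-18)*√2)/(-3017) = -2585*(-1/1486) + (-231 + 594 - 7*√2/9 + 2*√2)*(-1/3017) = 2585/1486 + (363 + 11*√2/9)*(-1/3017) = 2585/1486 + (-363/3017 - 11*√2/27153) = 7259527/4483262 - 11*√2/27153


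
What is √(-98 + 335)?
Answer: √237 ≈ 15.395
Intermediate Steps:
√(-98 + 335) = √237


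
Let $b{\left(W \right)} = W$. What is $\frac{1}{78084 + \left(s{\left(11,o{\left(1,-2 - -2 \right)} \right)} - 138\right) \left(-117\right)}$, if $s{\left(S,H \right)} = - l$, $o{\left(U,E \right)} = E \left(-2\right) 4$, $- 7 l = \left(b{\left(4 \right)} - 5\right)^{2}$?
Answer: $\frac{7}{659493} \approx 1.0614 \cdot 10^{-5}$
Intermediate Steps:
$l = - \frac{1}{7}$ ($l = - \frac{\left(4 - 5\right)^{2}}{7} = - \frac{\left(-1\right)^{2}}{7} = \left(- \frac{1}{7}\right) 1 = - \frac{1}{7} \approx -0.14286$)
$o{\left(U,E \right)} = - 8 E$ ($o{\left(U,E \right)} = - 2 E 4 = - 8 E$)
$s{\left(S,H \right)} = \frac{1}{7}$ ($s{\left(S,H \right)} = \left(-1\right) \left(- \frac{1}{7}\right) = \frac{1}{7}$)
$\frac{1}{78084 + \left(s{\left(11,o{\left(1,-2 - -2 \right)} \right)} - 138\right) \left(-117\right)} = \frac{1}{78084 + \left(\frac{1}{7} - 138\right) \left(-117\right)} = \frac{1}{78084 - - \frac{112905}{7}} = \frac{1}{78084 + \frac{112905}{7}} = \frac{1}{\frac{659493}{7}} = \frac{7}{659493}$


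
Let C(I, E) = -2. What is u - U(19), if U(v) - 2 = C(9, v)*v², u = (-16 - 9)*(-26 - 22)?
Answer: 1920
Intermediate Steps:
u = 1200 (u = -25*(-48) = 1200)
U(v) = 2 - 2*v²
u - U(19) = 1200 - (2 - 2*19²) = 1200 - (2 - 2*361) = 1200 - (2 - 722) = 1200 - 1*(-720) = 1200 + 720 = 1920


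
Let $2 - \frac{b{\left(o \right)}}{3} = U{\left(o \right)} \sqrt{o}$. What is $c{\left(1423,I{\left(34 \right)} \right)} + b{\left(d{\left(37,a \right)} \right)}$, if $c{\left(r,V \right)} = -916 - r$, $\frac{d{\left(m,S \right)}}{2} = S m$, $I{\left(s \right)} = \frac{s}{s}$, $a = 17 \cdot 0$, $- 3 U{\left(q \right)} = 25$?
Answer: $-2333$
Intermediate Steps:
$U{\left(q \right)} = - \frac{25}{3}$ ($U{\left(q \right)} = \left(- \frac{1}{3}\right) 25 = - \frac{25}{3}$)
$a = 0$
$I{\left(s \right)} = 1$
$d{\left(m,S \right)} = 2 S m$
$b{\left(o \right)} = 6 + 25 \sqrt{o}$ ($b{\left(o \right)} = 6 - 3 \left(- \frac{25 \sqrt{o}}{3}\right) = 6 + 25 \sqrt{o}$)
$c{\left(1423,I{\left(34 \right)} \right)} + b{\left(d{\left(37,a \right)} \right)} = \left(-916 - 1423\right) + \left(6 + 25 \sqrt{2 \cdot 0 \cdot 37}\right) = \left(-916 - 1423\right) + \left(6 + 25 \sqrt{0}\right) = -2339 + \left(6 + 25 \cdot 0\right) = -2339 + \left(6 + 0\right) = -2339 + 6 = -2333$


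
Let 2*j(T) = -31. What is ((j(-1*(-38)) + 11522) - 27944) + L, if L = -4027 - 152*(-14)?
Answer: -36673/2 ≈ -18337.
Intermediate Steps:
j(T) = -31/2 (j(T) = (½)*(-31) = -31/2)
L = -1899 (L = -4027 - 1*(-2128) = -4027 + 2128 = -1899)
((j(-1*(-38)) + 11522) - 27944) + L = ((-31/2 + 11522) - 27944) - 1899 = (23013/2 - 27944) - 1899 = -32875/2 - 1899 = -36673/2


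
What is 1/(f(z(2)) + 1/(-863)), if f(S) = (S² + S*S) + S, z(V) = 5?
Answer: 863/47464 ≈ 0.018182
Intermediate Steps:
f(S) = S + 2*S² (f(S) = (S² + S²) + S = 2*S² + S = S + 2*S²)
1/(f(z(2)) + 1/(-863)) = 1/(5*(1 + 2*5) + 1/(-863)) = 1/(5*(1 + 10) - 1/863) = 1/(5*11 - 1/863) = 1/(55 - 1/863) = 1/(47464/863) = 863/47464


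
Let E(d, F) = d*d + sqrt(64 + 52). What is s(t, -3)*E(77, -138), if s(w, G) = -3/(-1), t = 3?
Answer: 17787 + 6*sqrt(29) ≈ 17819.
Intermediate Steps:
E(d, F) = d**2 + 2*sqrt(29) (E(d, F) = d**2 + sqrt(116) = d**2 + 2*sqrt(29))
s(w, G) = 3 (s(w, G) = -3*(-1) = 3)
s(t, -3)*E(77, -138) = 3*(77**2 + 2*sqrt(29)) = 3*(5929 + 2*sqrt(29)) = 17787 + 6*sqrt(29)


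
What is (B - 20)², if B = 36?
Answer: 256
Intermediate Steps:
(B - 20)² = (36 - 20)² = 16² = 256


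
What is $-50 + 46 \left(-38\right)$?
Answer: $-1798$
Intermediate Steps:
$-50 + 46 \left(-38\right) = -50 - 1748 = -1798$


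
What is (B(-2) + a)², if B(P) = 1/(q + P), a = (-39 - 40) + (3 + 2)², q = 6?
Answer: 46225/16 ≈ 2889.1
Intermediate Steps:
a = -54 (a = -79 + 5² = -79 + 25 = -54)
B(P) = 1/(6 + P)
(B(-2) + a)² = (1/(6 - 2) - 54)² = (1/4 - 54)² = (¼ - 54)² = (-215/4)² = 46225/16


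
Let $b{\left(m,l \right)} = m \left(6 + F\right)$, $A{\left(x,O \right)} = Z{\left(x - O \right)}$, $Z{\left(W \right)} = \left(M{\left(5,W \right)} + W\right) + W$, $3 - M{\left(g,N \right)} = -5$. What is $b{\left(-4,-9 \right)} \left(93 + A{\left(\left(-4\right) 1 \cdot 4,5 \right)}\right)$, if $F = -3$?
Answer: $-708$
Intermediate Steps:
$M{\left(g,N \right)} = 8$ ($M{\left(g,N \right)} = 3 - -5 = 3 + 5 = 8$)
$Z{\left(W \right)} = 8 + 2 W$ ($Z{\left(W \right)} = \left(8 + W\right) + W = 8 + 2 W$)
$A{\left(x,O \right)} = 8 - 2 O + 2 x$ ($A{\left(x,O \right)} = 8 + 2 \left(x - O\right) = 8 - \left(- 2 x + 2 O\right) = 8 - 2 O + 2 x$)
$b{\left(m,l \right)} = 3 m$ ($b{\left(m,l \right)} = m \left(6 - 3\right) = m 3 = 3 m$)
$b{\left(-4,-9 \right)} \left(93 + A{\left(\left(-4\right) 1 \cdot 4,5 \right)}\right) = 3 \left(-4\right) \left(93 + \left(8 - 10 + 2 \left(-4\right) 1 \cdot 4\right)\right) = - 12 \left(93 + \left(8 - 10 + 2 \left(\left(-4\right) 4\right)\right)\right) = - 12 \left(93 + \left(8 - 10 + 2 \left(-16\right)\right)\right) = - 12 \left(93 - 34\right) = \left(-12\right) 59 = -708$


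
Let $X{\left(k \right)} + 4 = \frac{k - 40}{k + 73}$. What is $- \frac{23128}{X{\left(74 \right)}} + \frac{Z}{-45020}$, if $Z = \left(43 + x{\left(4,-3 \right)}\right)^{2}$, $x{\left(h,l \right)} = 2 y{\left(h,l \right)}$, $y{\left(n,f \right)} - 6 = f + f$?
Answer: $\frac{76529345987}{12470540} \approx 6136.8$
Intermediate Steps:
$y{\left(n,f \right)} = 6 + 2 f$ ($y{\left(n,f \right)} = 6 + \left(f + f\right) = 6 + 2 f$)
$x{\left(h,l \right)} = 12 + 4 l$ ($x{\left(h,l \right)} = 2 \left(6 + 2 l\right) = 12 + 4 l$)
$X{\left(k \right)} = -4 + \frac{-40 + k}{73 + k}$ ($X{\left(k \right)} = -4 + \frac{k - 40}{k + 73} = -4 + \frac{-40 + k}{73 + k}$)
$Z = 1849$ ($Z = \left(43 + \left(12 + 4 \left(-3\right)\right)\right)^{2} = \left(43 + \left(12 - 12\right)\right)^{2} = \left(43 + 0\right)^{2} = 43^{2} = 1849$)
$- \frac{23128}{X{\left(74 \right)}} + \frac{Z}{-45020} = - \frac{23128}{\frac{1}{73 + 74} \left(-332 - 222\right)} + \frac{1849}{-45020} = - \frac{23128}{\frac{1}{147} \left(-332 - 222\right)} + 1849 \left(- \frac{1}{45020}\right) = - \frac{23128}{\frac{1}{147} \left(-554\right)} - \frac{1849}{45020} = - \frac{23128}{- \frac{554}{147}} - \frac{1849}{45020} = \left(-23128\right) \left(- \frac{147}{554}\right) - \frac{1849}{45020} = \frac{1699908}{277} - \frac{1849}{45020} = \frac{76529345987}{12470540}$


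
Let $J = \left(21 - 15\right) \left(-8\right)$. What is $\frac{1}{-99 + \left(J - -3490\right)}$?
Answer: $\frac{1}{3343} \approx 0.00029913$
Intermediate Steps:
$J = -48$ ($J = 6 \left(-8\right) = -48$)
$\frac{1}{-99 + \left(J - -3490\right)} = \frac{1}{-99 - -3442} = \frac{1}{-99 + \left(-48 + 3490\right)} = \frac{1}{-99 + 3442} = \frac{1}{3343}$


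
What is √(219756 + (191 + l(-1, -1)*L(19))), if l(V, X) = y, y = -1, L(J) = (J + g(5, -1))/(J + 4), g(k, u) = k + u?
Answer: √219946 ≈ 468.98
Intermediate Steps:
L(J) = 1 (L(J) = (J + (5 - 1))/(J + 4) = (J + 4)/(4 + J) = (4 + J)/(4 + J) = 1)
l(V, X) = -1
√(219756 + (191 + l(-1, -1)*L(19))) = √(219756 + (191 - 1*1)) = √(219756 + (191 - 1)) = √(219756 + 190) = √219946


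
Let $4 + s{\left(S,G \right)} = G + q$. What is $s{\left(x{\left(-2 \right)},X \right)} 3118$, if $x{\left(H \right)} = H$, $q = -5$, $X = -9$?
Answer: $-56124$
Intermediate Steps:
$s{\left(S,G \right)} = -9 + G$ ($s{\left(S,G \right)} = -4 + \left(G - 5\right) = -4 + \left(-5 + G\right) = -9 + G$)
$s{\left(x{\left(-2 \right)},X \right)} 3118 = \left(-9 - 9\right) 3118 = \left(-18\right) 3118 = -56124$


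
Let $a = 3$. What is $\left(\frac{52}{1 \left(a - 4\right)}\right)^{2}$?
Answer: $2704$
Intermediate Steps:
$\left(\frac{52}{1 \left(a - 4\right)}\right)^{2} = \left(\frac{52}{1 \left(3 - 4\right)}\right)^{2} = \left(\frac{52}{1 \left(-1\right)}\right)^{2} = \left(\frac{52}{-1}\right)^{2} = \left(52 \left(-1\right)\right)^{2} = \left(-52\right)^{2} = 2704$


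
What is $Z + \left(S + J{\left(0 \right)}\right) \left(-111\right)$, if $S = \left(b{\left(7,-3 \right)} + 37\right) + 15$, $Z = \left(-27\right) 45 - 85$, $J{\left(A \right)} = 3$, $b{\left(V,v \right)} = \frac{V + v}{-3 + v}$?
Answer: $-7331$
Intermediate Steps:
$b{\left(V,v \right)} = \frac{V + v}{-3 + v}$
$Z = -1300$ ($Z = -1215 - 85 = -1300$)
$S = \frac{154}{3}$ ($S = \left(\frac{7 - 3}{-3 - 3} + 37\right) + 15 = \left(\frac{1}{-6} \cdot 4 + 37\right) + 15 = \left(\left(- \frac{1}{6}\right) 4 + 37\right) + 15 = \left(- \frac{2}{3} + 37\right) + 15 = \frac{109}{3} + 15 = \frac{154}{3} \approx 51.333$)
$Z + \left(S + J{\left(0 \right)}\right) \left(-111\right) = -1300 + \left(\frac{154}{3} + 3\right) \left(-111\right) = -1300 + \frac{163}{3} \left(-111\right) = -1300 - 6031 = -7331$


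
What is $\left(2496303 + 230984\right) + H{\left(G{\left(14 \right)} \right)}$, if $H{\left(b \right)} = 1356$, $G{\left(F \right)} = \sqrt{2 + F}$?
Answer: $2728643$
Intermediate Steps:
$\left(2496303 + 230984\right) + H{\left(G{\left(14 \right)} \right)} = \left(2496303 + 230984\right) + 1356 = 2727287 + 1356 = 2728643$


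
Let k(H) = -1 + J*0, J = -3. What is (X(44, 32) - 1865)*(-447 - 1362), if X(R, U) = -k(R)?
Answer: 3371976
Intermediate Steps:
k(H) = -1 (k(H) = -1 - 3*0 = -1 + 0 = -1)
X(R, U) = 1 (X(R, U) = -1*(-1) = 1)
(X(44, 32) - 1865)*(-447 - 1362) = (1 - 1865)*(-447 - 1362) = -1864*(-1809) = 3371976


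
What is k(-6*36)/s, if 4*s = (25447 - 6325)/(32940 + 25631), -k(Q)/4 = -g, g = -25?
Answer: -11714200/9561 ≈ -1225.2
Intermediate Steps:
k(Q) = -100 (k(Q) = -(-4)*(-25) = -4*25 = -100)
s = 9561/117142 (s = ((25447 - 6325)/(32940 + 25631))/4 = (19122/58571)/4 = (19122*(1/58571))/4 = (¼)*(19122/58571) = 9561/117142 ≈ 0.081619)
k(-6*36)/s = -100/9561/117142 = -100*117142/9561 = -11714200/9561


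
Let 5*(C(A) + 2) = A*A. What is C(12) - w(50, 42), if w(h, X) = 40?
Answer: -66/5 ≈ -13.200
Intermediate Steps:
C(A) = -2 + A²/5 (C(A) = -2 + (A*A)/5 = -2 + A²/5)
C(12) - w(50, 42) = (-2 + (⅕)*12²) - 1*40 = (-2 + (⅕)*144) - 40 = (-2 + 144/5) - 40 = 134/5 - 40 = -66/5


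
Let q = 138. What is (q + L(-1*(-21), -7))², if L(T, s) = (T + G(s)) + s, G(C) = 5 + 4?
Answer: 25921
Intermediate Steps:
G(C) = 9
L(T, s) = 9 + T + s (L(T, s) = (T + 9) + s = (9 + T) + s = 9 + T + s)
(q + L(-1*(-21), -7))² = (138 + (9 - 1*(-21) - 7))² = (138 + (9 + 21 - 7))² = (138 + 23)² = 161² = 25921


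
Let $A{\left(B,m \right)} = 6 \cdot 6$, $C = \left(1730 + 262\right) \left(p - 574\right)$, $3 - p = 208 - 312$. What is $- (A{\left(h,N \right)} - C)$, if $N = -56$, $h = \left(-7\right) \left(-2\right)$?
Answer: $-930300$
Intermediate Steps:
$h = 14$
$p = 107$ ($p = 3 - \left(208 - 312\right) = 3 - -104 = 3 + 104 = 107$)
$C = -930264$ ($C = \left(1730 + 262\right) \left(107 - 574\right) = 1992 \left(-467\right) = -930264$)
$A{\left(B,m \right)} = 36$
$- (A{\left(h,N \right)} - C) = - (36 - -930264) = - (36 + 930264) = \left(-1\right) 930300 = -930300$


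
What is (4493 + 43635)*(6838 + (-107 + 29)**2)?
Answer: 621910016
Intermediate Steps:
(4493 + 43635)*(6838 + (-107 + 29)**2) = 48128*(6838 + (-78)**2) = 48128*(6838 + 6084) = 48128*12922 = 621910016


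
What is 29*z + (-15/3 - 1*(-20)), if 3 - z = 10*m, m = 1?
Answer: -188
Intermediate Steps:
z = -7 (z = 3 - 10 = -7)
29*z + (-15/3 - 1*(-20)) = 29*(-7) + (-15/3 - 1*(-20)) = -203 + (-15*⅓ + 20) = -203 + (-5 + 20) = -203 + 15 = -188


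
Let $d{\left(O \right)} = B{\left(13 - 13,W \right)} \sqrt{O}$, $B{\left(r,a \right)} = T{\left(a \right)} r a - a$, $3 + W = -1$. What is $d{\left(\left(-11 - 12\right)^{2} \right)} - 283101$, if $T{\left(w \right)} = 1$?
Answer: $-283009$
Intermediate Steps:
$W = -4$ ($W = -3 - 1 = -4$)
$B{\left(r,a \right)} = - a + a r$ ($B{\left(r,a \right)} = 1 r a - a = r a - a = a r - a = - a + a r$)
$d{\left(O \right)} = 4 \sqrt{O}$ ($d{\left(O \right)} = - 4 \left(-1 + \left(13 - 13\right)\right) \sqrt{O} = - 4 \left(-1 + 0\right) \sqrt{O} = \left(-4\right) \left(-1\right) \sqrt{O} = 4 \sqrt{O}$)
$d{\left(\left(-11 - 12\right)^{2} \right)} - 283101 = 4 \sqrt{\left(-11 - 12\right)^{2}} - 283101 = 4 \sqrt{\left(-23\right)^{2}} - 283101 = 4 \sqrt{529} - 283101 = 4 \cdot 23 - 283101 = 92 - 283101 = -283009$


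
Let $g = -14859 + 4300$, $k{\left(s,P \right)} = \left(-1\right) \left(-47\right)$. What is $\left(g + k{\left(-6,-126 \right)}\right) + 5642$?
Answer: $-4870$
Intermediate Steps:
$k{\left(s,P \right)} = 47$
$g = -10559$
$\left(g + k{\left(-6,-126 \right)}\right) + 5642 = \left(-10559 + 47\right) + 5642 = -10512 + 5642 = -4870$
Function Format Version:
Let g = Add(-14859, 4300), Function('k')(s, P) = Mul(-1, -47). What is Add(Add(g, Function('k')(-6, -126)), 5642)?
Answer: -4870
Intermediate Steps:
Function('k')(s, P) = 47
g = -10559
Add(Add(g, Function('k')(-6, -126)), 5642) = Add(Add(-10559, 47), 5642) = Add(-10512, 5642) = -4870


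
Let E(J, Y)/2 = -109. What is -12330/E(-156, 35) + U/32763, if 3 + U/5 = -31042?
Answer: 185064370/3571167 ≈ 51.822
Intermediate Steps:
U = -155225 (U = -15 + 5*(-31042) = -15 - 155210 = -155225)
E(J, Y) = -218 (E(J, Y) = 2*(-109) = -218)
-12330/E(-156, 35) + U/32763 = -12330/(-218) - 155225/32763 = -12330*(-1/218) - 155225*1/32763 = 6165/109 - 155225/32763 = 185064370/3571167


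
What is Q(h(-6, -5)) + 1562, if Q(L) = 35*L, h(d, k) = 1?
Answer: 1597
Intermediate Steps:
Q(h(-6, -5)) + 1562 = 35*1 + 1562 = 35 + 1562 = 1597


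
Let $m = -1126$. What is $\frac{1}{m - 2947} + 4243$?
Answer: $\frac{17281738}{4073} \approx 4243.0$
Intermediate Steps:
$\frac{1}{m - 2947} + 4243 = \frac{1}{-1126 - 2947} + 4243 = \frac{1}{-4073} + 4243 = - \frac{1}{4073} + 4243 = \frac{17281738}{4073}$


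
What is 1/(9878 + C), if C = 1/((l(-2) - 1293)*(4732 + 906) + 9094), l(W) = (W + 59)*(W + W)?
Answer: 8566304/84617950911 ≈ 0.00010124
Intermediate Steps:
l(W) = 2*W*(59 + W) (l(W) = (59 + W)*(2*W) = 2*W*(59 + W))
C = -1/8566304 (C = 1/((2*(-2)*(59 - 2) - 1293)*(4732 + 906) + 9094) = 1/((2*(-2)*57 - 1293)*5638 + 9094) = 1/((-228 - 1293)*5638 + 9094) = 1/(-1521*5638 + 9094) = 1/(-8575398 + 9094) = 1/(-8566304) = -1/8566304 ≈ -1.1674e-7)
1/(9878 + C) = 1/(9878 - 1/8566304) = 1/(84617950911/8566304) = 8566304/84617950911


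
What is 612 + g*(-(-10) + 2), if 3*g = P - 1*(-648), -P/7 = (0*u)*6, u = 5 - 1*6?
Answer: 3204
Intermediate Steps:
u = -1 (u = 5 - 6 = -1)
P = 0 (P = -7*0*(-1)*6 = -0*6 = -7*0 = 0)
g = 216 (g = (0 - 1*(-648))/3 = (0 + 648)/3 = (⅓)*648 = 216)
612 + g*(-(-10) + 2) = 612 + 216*(-(-10) + 2) = 612 + 216*(-5*(-2) + 2) = 612 + 216*(10 + 2) = 612 + 216*12 = 612 + 2592 = 3204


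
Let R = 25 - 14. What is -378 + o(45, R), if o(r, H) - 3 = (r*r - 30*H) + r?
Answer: 1365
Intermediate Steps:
R = 11
o(r, H) = 3 + r + r² - 30*H (o(r, H) = 3 + ((r*r - 30*H) + r) = 3 + ((r² - 30*H) + r) = 3 + (r + r² - 30*H) = 3 + r + r² - 30*H)
-378 + o(45, R) = -378 + (3 + 45 + 45² - 30*11) = -378 + (3 + 45 + 2025 - 330) = -378 + 1743 = 1365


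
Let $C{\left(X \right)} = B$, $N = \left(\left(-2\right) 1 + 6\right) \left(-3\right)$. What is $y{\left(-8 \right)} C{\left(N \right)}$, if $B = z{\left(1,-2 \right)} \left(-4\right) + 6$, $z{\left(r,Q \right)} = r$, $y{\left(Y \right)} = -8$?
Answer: $-16$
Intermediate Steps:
$N = -12$ ($N = \left(-2 + 6\right) \left(-3\right) = 4 \left(-3\right) = -12$)
$B = 2$ ($B = 1 \left(-4\right) + 6 = -4 + 6 = 2$)
$C{\left(X \right)} = 2$
$y{\left(-8 \right)} C{\left(N \right)} = \left(-8\right) 2 = -16$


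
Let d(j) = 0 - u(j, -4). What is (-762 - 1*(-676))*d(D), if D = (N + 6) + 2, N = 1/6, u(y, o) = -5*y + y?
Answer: -8428/3 ≈ -2809.3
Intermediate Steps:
u(y, o) = -4*y
N = ⅙ ≈ 0.16667
D = 49/6 (D = (⅙ + 6) + 2 = 37/6 + 2 = 49/6 ≈ 8.1667)
d(j) = 4*j (d(j) = 0 - (-4)*j = 0 + 4*j = 4*j)
(-762 - 1*(-676))*d(D) = (-762 - 1*(-676))*(4*(49/6)) = (-762 + 676)*(98/3) = -86*98/3 = -8428/3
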